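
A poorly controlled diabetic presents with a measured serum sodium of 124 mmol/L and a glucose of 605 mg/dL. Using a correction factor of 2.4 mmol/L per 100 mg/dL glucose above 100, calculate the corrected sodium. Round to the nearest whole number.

136 mmol/L

Corrected Na = measured Na + 2.4 · (glucose − 100)/100
= 124 + 2.4 · (605 − 100)/100
= 124 + 12.1
= 136.1 mmol/L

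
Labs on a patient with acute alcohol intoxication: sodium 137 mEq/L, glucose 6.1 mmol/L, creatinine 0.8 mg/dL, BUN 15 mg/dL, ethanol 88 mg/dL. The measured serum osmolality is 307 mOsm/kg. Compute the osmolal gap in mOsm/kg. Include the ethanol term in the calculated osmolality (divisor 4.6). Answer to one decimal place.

2.4 mOsm/kg

Calculated osmolality = 2·Na + glucose + BUN/2.8 + ethanol/4.6
= 2·137 + 6.1 + 15/2.8 + 88/4.6
= 274 + 6.10 + 5.36 + 19.13
= 304.59 mOsm/kg ≈ 304.6 mOsm/kg
Osmolar gap = measured − calculated = 307 − 304.6 = 2.4 mOsm/kg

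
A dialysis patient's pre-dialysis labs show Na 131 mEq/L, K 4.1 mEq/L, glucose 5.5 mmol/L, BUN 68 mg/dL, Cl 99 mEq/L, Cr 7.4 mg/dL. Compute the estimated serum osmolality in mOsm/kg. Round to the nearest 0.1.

Calculated osmolality = 2·Na + glucose + BUN/2.8
= 2·131 + 5.5 + 68/2.8
= 262 + 5.50 + 24.29
= 291.79 mOsm/kg

291.8 mOsm/kg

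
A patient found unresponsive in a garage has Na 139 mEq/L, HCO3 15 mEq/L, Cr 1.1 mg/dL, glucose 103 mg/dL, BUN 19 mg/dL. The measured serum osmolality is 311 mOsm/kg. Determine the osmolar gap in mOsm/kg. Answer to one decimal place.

20.5 mOsm/kg

Calculated osmolality = 2·Na + glucose/18 + BUN/2.8
= 2·139 + 103/18 + 19/2.8
= 278 + 5.72 + 6.79
= 290.51 mOsm/kg ≈ 290.5 mOsm/kg
Osmolar gap = measured − calculated = 311 − 290.5 = 20.5 mOsm/kg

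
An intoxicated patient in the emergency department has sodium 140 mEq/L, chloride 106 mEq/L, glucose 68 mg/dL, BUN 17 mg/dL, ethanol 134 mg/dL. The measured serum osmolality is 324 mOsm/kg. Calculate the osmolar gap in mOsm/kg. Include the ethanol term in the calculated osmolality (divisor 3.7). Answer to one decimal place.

-2.1 mOsm/kg

Calculated osmolality = 2·Na + glucose/18 + BUN/2.8 + ethanol/3.7
= 2·140 + 68/18 + 17/2.8 + 134/3.7
= 280 + 3.78 + 6.07 + 36.22
= 326.07 mOsm/kg ≈ 326.1 mOsm/kg
Osmolar gap = measured − calculated = 324 − 326.1 = -2.1 mOsm/kg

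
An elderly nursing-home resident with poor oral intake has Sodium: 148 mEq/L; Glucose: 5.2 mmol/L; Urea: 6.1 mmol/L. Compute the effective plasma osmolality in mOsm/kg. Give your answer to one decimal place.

301.2 mOsm/kg

Effective osmolality excludes urea (freely permeant across cell membranes):
2·Na + glucose
= 2·148 + 5.2
= 296 + 5.2
= 301.2 mOsm/kg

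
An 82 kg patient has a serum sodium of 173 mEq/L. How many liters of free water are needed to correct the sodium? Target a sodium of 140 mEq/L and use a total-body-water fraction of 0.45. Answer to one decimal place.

8.7 L

TBW = 0.45 · 82 = 36.9 L
Free water deficit = TBW · (Na/140 − 1)
= 36.9 · (173/140 − 1)
= 36.9 · 0.2357
= 8.7 L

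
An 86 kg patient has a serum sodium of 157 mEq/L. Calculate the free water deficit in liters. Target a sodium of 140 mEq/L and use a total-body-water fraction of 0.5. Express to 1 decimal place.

5.2 L

TBW = 0.5 · 86 = 43 L
Free water deficit = TBW · (Na/140 − 1)
= 43 · (157/140 − 1)
= 43 · 0.1214
= 5.22 L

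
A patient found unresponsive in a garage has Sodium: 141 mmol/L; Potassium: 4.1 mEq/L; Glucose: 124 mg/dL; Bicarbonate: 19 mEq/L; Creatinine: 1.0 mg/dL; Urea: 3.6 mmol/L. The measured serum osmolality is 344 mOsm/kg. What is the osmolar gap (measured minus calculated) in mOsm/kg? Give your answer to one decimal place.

Calculated osmolality = 2·Na + glucose/18 + urea
= 2·141 + 124/18 + 3.6
= 282 + 6.89 + 3.60
= 292.49 mOsm/kg ≈ 292.5 mOsm/kg
Osmolar gap = measured − calculated = 344 − 292.5 = 51.5 mOsm/kg

51.5 mOsm/kg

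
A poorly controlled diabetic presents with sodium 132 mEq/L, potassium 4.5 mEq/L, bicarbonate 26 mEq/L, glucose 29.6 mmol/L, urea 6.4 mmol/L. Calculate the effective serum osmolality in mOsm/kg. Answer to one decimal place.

293.6 mOsm/kg

Effective osmolality excludes urea (freely permeant across cell membranes):
2·Na + glucose
= 2·132 + 29.6
= 264 + 29.6
= 293.6 mOsm/kg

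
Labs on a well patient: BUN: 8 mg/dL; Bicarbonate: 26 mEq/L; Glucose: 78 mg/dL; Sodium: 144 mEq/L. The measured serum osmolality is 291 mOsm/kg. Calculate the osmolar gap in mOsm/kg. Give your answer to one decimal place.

Calculated osmolality = 2·Na + glucose/18 + BUN/2.8
= 2·144 + 78/18 + 8/2.8
= 288 + 4.33 + 2.86
= 295.19 mOsm/kg ≈ 295.2 mOsm/kg
Osmolar gap = measured − calculated = 291 − 295.2 = -4.2 mOsm/kg

-4.2 mOsm/kg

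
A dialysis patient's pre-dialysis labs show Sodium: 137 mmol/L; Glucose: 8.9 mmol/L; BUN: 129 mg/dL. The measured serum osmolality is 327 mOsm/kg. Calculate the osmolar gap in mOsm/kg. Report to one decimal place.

Calculated osmolality = 2·Na + glucose + BUN/2.8
= 2·137 + 8.9 + 129/2.8
= 274 + 8.90 + 46.07
= 328.97 mOsm/kg ≈ 329.0 mOsm/kg
Osmolar gap = measured − calculated = 327 − 329.0 = -2.0 mOsm/kg

-2.0 mOsm/kg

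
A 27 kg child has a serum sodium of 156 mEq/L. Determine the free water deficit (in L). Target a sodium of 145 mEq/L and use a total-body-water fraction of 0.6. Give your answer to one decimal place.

1.2 L

TBW = 0.6 · 27 = 16.2 L
Free water deficit = TBW · (Na/145 − 1)
= 16.2 · (156/145 − 1)
= 16.2 · 0.0759
= 1.23 L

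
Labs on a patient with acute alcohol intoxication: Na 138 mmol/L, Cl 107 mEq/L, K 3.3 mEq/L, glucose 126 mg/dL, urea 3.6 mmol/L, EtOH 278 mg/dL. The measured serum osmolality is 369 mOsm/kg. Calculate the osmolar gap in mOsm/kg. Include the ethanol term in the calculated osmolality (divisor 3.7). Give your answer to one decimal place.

Calculated osmolality = 2·Na + glucose/18 + urea + ethanol/3.7
= 2·138 + 126/18 + 3.6 + 278/3.7
= 276 + 7 + 3.60 + 75.14
= 361.74 mOsm/kg ≈ 361.7 mOsm/kg
Osmolar gap = measured − calculated = 369 − 361.7 = 7.3 mOsm/kg

7.3 mOsm/kg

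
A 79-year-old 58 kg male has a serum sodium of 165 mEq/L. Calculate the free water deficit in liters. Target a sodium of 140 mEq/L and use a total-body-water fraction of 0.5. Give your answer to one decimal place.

TBW = 0.5 · 58 = 29 L
Free water deficit = TBW · (Na/140 − 1)
= 29 · (165/140 − 1)
= 29 · 0.1786
= 5.18 L

5.2 L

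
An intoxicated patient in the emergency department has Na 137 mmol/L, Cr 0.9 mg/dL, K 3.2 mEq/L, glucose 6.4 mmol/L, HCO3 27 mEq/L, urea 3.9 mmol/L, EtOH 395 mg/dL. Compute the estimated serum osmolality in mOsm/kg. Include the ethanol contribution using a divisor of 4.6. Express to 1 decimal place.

370.2 mOsm/kg

Calculated osmolality = 2·Na + glucose + urea + ethanol/4.6
= 2·137 + 6.4 + 3.9 + 395/4.6
= 274 + 6.40 + 3.90 + 85.87
= 370.17 mOsm/kg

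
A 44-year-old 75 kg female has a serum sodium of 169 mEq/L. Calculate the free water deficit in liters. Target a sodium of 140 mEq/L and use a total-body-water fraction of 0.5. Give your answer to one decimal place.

7.8 L

TBW = 0.5 · 75 = 37.5 L
Free water deficit = TBW · (Na/140 − 1)
= 37.5 · (169/140 − 1)
= 37.5 · 0.2071
= 7.77 L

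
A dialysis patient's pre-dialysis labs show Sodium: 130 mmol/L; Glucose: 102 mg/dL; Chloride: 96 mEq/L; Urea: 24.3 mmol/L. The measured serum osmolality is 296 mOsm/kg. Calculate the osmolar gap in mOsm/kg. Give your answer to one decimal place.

Calculated osmolality = 2·Na + glucose/18 + urea
= 2·130 + 102/18 + 24.3
= 260 + 5.67 + 24.30
= 289.97 mOsm/kg ≈ 290.0 mOsm/kg
Osmolar gap = measured − calculated = 296 − 290.0 = 6.0 mOsm/kg

6.0 mOsm/kg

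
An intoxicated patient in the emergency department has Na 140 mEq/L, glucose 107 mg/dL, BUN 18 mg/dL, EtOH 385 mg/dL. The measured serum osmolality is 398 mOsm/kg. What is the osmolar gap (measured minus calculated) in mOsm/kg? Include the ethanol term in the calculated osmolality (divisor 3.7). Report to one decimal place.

Calculated osmolality = 2·Na + glucose/18 + BUN/2.8 + ethanol/3.7
= 2·140 + 107/18 + 18/2.8 + 385/3.7
= 280 + 5.94 + 6.43 + 104.05
= 396.42 mOsm/kg ≈ 396.4 mOsm/kg
Osmolar gap = measured − calculated = 398 − 396.4 = 1.6 mOsm/kg

1.6 mOsm/kg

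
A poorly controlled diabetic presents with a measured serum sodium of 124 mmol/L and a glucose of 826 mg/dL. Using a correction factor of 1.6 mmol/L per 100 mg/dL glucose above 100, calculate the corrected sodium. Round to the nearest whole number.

136 mmol/L

Corrected Na = measured Na + 1.6 · (glucose − 100)/100
= 124 + 1.6 · (826 − 100)/100
= 124 + 11.6
= 135.6 mmol/L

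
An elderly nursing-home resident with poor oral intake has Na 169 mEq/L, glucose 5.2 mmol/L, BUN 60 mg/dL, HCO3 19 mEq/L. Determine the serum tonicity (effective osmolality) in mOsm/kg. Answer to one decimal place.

343.2 mOsm/kg

Effective osmolality excludes urea (freely permeant across cell membranes):
2·Na + glucose
= 2·169 + 5.2
= 338 + 5.2
= 343.2 mOsm/kg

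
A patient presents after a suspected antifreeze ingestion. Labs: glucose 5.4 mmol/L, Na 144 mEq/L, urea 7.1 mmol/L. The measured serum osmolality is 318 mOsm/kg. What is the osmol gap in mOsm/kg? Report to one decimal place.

17.5 mOsm/kg

Calculated osmolality = 2·Na + glucose + urea
= 2·144 + 5.4 + 7.1
= 288 + 5.40 + 7.10
= 300.5 mOsm/kg ≈ 300.5 mOsm/kg
Osmolar gap = measured − calculated = 318 − 300.5 = 17.5 mOsm/kg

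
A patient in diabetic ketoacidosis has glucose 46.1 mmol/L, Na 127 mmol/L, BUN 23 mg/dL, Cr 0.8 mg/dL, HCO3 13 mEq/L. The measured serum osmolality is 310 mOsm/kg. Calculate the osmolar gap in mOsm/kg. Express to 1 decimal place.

Calculated osmolality = 2·Na + glucose + BUN/2.8
= 2·127 + 46.1 + 23/2.8
= 254 + 46.10 + 8.21
= 308.31 mOsm/kg ≈ 308.3 mOsm/kg
Osmolar gap = measured − calculated = 310 − 308.3 = 1.7 mOsm/kg

1.7 mOsm/kg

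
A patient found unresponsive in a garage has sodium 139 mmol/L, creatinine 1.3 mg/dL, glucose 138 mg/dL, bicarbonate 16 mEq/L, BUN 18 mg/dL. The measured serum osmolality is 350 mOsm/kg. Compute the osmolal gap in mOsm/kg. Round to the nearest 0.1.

57.9 mOsm/kg

Calculated osmolality = 2·Na + glucose/18 + BUN/2.8
= 2·139 + 138/18 + 18/2.8
= 278 + 7.67 + 6.43
= 292.1 mOsm/kg ≈ 292.1 mOsm/kg
Osmolar gap = measured − calculated = 350 − 292.1 = 57.9 mOsm/kg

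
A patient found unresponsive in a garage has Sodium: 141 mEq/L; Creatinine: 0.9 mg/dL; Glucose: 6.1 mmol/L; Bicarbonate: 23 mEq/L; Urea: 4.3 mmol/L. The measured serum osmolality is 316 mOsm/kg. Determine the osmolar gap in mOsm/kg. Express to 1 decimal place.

Calculated osmolality = 2·Na + glucose + urea
= 2·141 + 6.1 + 4.3
= 282 + 6.10 + 4.30
= 292.4 mOsm/kg ≈ 292.4 mOsm/kg
Osmolar gap = measured − calculated = 316 − 292.4 = 23.6 mOsm/kg

23.6 mOsm/kg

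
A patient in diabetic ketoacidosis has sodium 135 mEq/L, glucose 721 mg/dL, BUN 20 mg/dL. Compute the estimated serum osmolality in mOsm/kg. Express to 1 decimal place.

Calculated osmolality = 2·Na + glucose/18 + BUN/2.8
= 2·135 + 721/18 + 20/2.8
= 270 + 40.06 + 7.14
= 317.2 mOsm/kg

317.2 mOsm/kg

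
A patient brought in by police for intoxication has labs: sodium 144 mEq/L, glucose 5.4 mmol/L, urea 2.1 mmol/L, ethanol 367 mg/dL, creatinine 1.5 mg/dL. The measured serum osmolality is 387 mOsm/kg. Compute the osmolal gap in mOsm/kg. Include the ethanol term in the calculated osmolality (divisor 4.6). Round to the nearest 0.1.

Calculated osmolality = 2·Na + glucose + urea + ethanol/4.6
= 2·144 + 5.4 + 2.1 + 367/4.6
= 288 + 5.40 + 2.10 + 79.78
= 375.28 mOsm/kg ≈ 375.3 mOsm/kg
Osmolar gap = measured − calculated = 387 − 375.3 = 11.7 mOsm/kg

11.7 mOsm/kg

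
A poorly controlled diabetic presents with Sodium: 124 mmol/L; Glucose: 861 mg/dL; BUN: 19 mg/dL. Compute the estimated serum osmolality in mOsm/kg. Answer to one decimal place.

302.6 mOsm/kg

Calculated osmolality = 2·Na + glucose/18 + BUN/2.8
= 2·124 + 861/18 + 19/2.8
= 248 + 47.83 + 6.79
= 302.62 mOsm/kg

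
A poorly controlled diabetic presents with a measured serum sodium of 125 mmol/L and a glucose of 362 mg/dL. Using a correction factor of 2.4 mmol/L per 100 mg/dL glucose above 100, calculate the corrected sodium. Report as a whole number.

Corrected Na = measured Na + 2.4 · (glucose − 100)/100
= 125 + 2.4 · (362 − 100)/100
= 125 + 6.3
= 131.3 mmol/L

131 mmol/L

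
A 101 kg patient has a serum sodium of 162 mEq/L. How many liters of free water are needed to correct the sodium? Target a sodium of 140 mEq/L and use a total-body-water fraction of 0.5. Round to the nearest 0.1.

TBW = 0.5 · 101 = 50.5 L
Free water deficit = TBW · (Na/140 − 1)
= 50.5 · (162/140 − 1)
= 50.5 · 0.1571
= 7.93 L

7.9 L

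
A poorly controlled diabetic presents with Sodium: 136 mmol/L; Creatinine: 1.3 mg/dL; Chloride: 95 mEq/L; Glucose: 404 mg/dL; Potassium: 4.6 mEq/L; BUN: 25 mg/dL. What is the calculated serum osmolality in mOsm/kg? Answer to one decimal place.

Calculated osmolality = 2·Na + glucose/18 + BUN/2.8
= 2·136 + 404/18 + 25/2.8
= 272 + 22.44 + 8.93
= 303.37 mOsm/kg

303.4 mOsm/kg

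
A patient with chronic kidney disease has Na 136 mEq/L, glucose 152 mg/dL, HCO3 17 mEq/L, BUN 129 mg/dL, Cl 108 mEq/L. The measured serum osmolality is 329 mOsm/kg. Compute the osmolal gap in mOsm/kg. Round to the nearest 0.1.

Calculated osmolality = 2·Na + glucose/18 + BUN/2.8
= 2·136 + 152/18 + 129/2.8
= 272 + 8.44 + 46.07
= 326.51 mOsm/kg ≈ 326.5 mOsm/kg
Osmolar gap = measured − calculated = 329 − 326.5 = 2.5 mOsm/kg

2.5 mOsm/kg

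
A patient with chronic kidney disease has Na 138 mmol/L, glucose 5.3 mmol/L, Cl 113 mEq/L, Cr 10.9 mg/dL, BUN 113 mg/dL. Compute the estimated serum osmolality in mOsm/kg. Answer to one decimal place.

Calculated osmolality = 2·Na + glucose + BUN/2.8
= 2·138 + 5.3 + 113/2.8
= 276 + 5.30 + 40.36
= 321.66 mOsm/kg

321.7 mOsm/kg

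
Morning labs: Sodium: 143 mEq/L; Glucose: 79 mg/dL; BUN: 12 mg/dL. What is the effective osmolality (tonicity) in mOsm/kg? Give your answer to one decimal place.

Effective osmolality excludes urea (freely permeant across cell membranes):
2·Na + glucose/18
= 2·143 + 79/18
= 286 + 4.39
= 290.39 mOsm/kg

290.4 mOsm/kg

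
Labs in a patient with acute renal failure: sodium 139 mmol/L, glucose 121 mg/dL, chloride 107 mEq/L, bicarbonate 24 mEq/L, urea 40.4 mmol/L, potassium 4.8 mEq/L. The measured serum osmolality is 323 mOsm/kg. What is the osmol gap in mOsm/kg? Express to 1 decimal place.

Calculated osmolality = 2·Na + glucose/18 + urea
= 2·139 + 121/18 + 40.4
= 278 + 6.72 + 40.40
= 325.12 mOsm/kg ≈ 325.1 mOsm/kg
Osmolar gap = measured − calculated = 323 − 325.1 = -2.1 mOsm/kg

-2.1 mOsm/kg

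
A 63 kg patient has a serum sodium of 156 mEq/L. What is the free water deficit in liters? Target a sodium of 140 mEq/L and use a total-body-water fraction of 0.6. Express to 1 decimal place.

TBW = 0.6 · 63 = 37.8 L
Free water deficit = TBW · (Na/140 − 1)
= 37.8 · (156/140 − 1)
= 37.8 · 0.1143
= 4.32 L

4.3 L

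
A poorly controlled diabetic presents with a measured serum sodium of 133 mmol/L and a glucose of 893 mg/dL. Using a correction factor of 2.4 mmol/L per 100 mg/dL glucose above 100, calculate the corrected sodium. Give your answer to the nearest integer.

152 mmol/L

Corrected Na = measured Na + 2.4 · (glucose − 100)/100
= 133 + 2.4 · (893 − 100)/100
= 133 + 19
= 152 mmol/L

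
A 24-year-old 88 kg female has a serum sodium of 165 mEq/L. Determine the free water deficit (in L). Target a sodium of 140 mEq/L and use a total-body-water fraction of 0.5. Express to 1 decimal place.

TBW = 0.5 · 88 = 44 L
Free water deficit = TBW · (Na/140 − 1)
= 44 · (165/140 − 1)
= 44 · 0.1786
= 7.86 L

7.9 L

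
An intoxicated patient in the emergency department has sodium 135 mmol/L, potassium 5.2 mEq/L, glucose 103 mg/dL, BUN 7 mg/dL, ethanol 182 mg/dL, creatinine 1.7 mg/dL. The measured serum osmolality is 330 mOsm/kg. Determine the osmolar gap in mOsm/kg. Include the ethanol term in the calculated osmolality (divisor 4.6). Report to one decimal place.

Calculated osmolality = 2·Na + glucose/18 + BUN/2.8 + ethanol/4.6
= 2·135 + 103/18 + 7/2.8 + 182/4.6
= 270 + 5.72 + 2.50 + 39.57
= 317.79 mOsm/kg ≈ 317.8 mOsm/kg
Osmolar gap = measured − calculated = 330 − 317.8 = 12.2 mOsm/kg

12.2 mOsm/kg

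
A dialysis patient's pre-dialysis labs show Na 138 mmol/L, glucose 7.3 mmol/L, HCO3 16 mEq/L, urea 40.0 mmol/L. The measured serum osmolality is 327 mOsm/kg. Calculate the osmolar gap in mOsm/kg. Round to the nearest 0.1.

3.7 mOsm/kg

Calculated osmolality = 2·Na + glucose + urea
= 2·138 + 7.3 + 40
= 276 + 7.30 + 40
= 323.3 mOsm/kg ≈ 323.3 mOsm/kg
Osmolar gap = measured − calculated = 327 − 323.3 = 3.7 mOsm/kg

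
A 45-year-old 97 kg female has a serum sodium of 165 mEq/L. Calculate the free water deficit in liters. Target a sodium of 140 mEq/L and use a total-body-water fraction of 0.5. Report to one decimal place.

8.7 L

TBW = 0.5 · 97 = 48.5 L
Free water deficit = TBW · (Na/140 − 1)
= 48.5 · (165/140 − 1)
= 48.5 · 0.1786
= 8.66 L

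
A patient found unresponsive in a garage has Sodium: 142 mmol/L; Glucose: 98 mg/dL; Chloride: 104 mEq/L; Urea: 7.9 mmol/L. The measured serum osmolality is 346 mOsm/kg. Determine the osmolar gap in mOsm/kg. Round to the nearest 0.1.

Calculated osmolality = 2·Na + glucose/18 + urea
= 2·142 + 98/18 + 7.9
= 284 + 5.44 + 7.90
= 297.34 mOsm/kg ≈ 297.3 mOsm/kg
Osmolar gap = measured − calculated = 346 − 297.3 = 48.7 mOsm/kg

48.7 mOsm/kg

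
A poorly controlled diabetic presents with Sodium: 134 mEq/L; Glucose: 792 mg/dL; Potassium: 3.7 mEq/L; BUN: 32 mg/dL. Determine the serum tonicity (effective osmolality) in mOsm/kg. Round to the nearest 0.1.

312.0 mOsm/kg

Effective osmolality excludes urea (freely permeant across cell membranes):
2·Na + glucose/18
= 2·134 + 792/18
= 268 + 44
= 312 mOsm/kg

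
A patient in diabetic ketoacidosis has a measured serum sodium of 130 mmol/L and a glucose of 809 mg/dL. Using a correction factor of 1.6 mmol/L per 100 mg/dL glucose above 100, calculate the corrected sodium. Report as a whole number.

141 mmol/L

Corrected Na = measured Na + 1.6 · (glucose − 100)/100
= 130 + 1.6 · (809 − 100)/100
= 130 + 11.3
= 141.3 mmol/L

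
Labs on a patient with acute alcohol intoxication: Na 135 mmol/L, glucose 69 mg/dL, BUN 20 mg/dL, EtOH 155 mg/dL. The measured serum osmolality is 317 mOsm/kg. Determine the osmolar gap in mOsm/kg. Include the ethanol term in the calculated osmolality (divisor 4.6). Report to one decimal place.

Calculated osmolality = 2·Na + glucose/18 + BUN/2.8 + ethanol/4.6
= 2·135 + 69/18 + 20/2.8 + 155/4.6
= 270 + 3.83 + 7.14 + 33.70
= 314.67 mOsm/kg ≈ 314.7 mOsm/kg
Osmolar gap = measured − calculated = 317 − 314.7 = 2.3 mOsm/kg

2.3 mOsm/kg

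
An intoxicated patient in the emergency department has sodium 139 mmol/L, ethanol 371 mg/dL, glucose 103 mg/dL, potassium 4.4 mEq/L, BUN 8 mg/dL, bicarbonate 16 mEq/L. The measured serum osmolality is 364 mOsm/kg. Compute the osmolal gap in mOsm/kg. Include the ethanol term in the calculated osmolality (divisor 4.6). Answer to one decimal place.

Calculated osmolality = 2·Na + glucose/18 + BUN/2.8 + ethanol/4.6
= 2·139 + 103/18 + 8/2.8 + 371/4.6
= 278 + 5.72 + 2.86 + 80.65
= 367.23 mOsm/kg ≈ 367.2 mOsm/kg
Osmolar gap = measured − calculated = 364 − 367.2 = -3.2 mOsm/kg

-3.2 mOsm/kg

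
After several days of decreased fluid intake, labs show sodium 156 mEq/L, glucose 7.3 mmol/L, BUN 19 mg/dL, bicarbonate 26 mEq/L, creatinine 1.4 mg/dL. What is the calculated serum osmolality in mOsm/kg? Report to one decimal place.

326.1 mOsm/kg

Calculated osmolality = 2·Na + glucose + BUN/2.8
= 2·156 + 7.3 + 19/2.8
= 312 + 7.30 + 6.79
= 326.09 mOsm/kg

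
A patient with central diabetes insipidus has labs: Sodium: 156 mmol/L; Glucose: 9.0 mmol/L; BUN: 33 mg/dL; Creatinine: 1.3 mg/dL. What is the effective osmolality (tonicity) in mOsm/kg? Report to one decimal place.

321.0 mOsm/kg

Effective osmolality excludes urea (freely permeant across cell membranes):
2·Na + glucose
= 2·156 + 9
= 312 + 9
= 321 mOsm/kg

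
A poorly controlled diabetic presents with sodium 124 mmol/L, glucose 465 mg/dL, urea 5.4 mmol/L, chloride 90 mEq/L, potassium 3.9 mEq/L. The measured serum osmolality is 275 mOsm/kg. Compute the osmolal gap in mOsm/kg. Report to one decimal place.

-4.2 mOsm/kg

Calculated osmolality = 2·Na + glucose/18 + urea
= 2·124 + 465/18 + 5.4
= 248 + 25.83 + 5.40
= 279.23 mOsm/kg ≈ 279.2 mOsm/kg
Osmolar gap = measured − calculated = 275 − 279.2 = -4.2 mOsm/kg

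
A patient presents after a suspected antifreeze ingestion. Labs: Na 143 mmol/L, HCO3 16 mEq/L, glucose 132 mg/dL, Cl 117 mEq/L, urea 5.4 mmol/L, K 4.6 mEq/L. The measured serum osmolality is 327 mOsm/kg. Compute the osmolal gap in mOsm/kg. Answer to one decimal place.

Calculated osmolality = 2·Na + glucose/18 + urea
= 2·143 + 132/18 + 5.4
= 286 + 7.33 + 5.40
= 298.73 mOsm/kg ≈ 298.7 mOsm/kg
Osmolar gap = measured − calculated = 327 − 298.7 = 28.3 mOsm/kg

28.3 mOsm/kg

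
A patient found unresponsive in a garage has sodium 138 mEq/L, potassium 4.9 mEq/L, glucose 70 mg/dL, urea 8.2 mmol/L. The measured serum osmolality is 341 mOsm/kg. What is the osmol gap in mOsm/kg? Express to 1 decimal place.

52.9 mOsm/kg

Calculated osmolality = 2·Na + glucose/18 + urea
= 2·138 + 70/18 + 8.2
= 276 + 3.89 + 8.20
= 288.09 mOsm/kg ≈ 288.1 mOsm/kg
Osmolar gap = measured − calculated = 341 − 288.1 = 52.9 mOsm/kg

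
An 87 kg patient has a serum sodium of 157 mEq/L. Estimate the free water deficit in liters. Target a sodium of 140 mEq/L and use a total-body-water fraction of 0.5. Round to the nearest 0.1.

TBW = 0.5 · 87 = 43.5 L
Free water deficit = TBW · (Na/140 − 1)
= 43.5 · (157/140 − 1)
= 43.5 · 0.1214
= 5.28 L

5.3 L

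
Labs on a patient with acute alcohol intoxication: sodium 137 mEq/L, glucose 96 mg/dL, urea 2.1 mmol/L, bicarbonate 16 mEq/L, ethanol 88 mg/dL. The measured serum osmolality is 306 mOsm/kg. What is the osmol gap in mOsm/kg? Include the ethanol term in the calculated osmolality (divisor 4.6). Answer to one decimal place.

5.4 mOsm/kg

Calculated osmolality = 2·Na + glucose/18 + urea + ethanol/4.6
= 2·137 + 96/18 + 2.1 + 88/4.6
= 274 + 5.33 + 2.10 + 19.13
= 300.56 mOsm/kg ≈ 300.6 mOsm/kg
Osmolar gap = measured − calculated = 306 − 300.6 = 5.4 mOsm/kg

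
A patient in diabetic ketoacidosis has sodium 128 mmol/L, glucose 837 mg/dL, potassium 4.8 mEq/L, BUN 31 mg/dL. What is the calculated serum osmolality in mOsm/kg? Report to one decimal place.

313.6 mOsm/kg

Calculated osmolality = 2·Na + glucose/18 + BUN/2.8
= 2·128 + 837/18 + 31/2.8
= 256 + 46.50 + 11.07
= 313.57 mOsm/kg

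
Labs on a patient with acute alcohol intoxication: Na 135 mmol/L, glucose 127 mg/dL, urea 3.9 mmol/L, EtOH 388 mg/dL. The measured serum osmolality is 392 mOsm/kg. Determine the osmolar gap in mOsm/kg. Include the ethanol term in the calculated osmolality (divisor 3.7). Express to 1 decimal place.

6.2 mOsm/kg

Calculated osmolality = 2·Na + glucose/18 + urea + ethanol/3.7
= 2·135 + 127/18 + 3.9 + 388/3.7
= 270 + 7.06 + 3.90 + 104.86
= 385.82 mOsm/kg ≈ 385.8 mOsm/kg
Osmolar gap = measured − calculated = 392 − 385.8 = 6.2 mOsm/kg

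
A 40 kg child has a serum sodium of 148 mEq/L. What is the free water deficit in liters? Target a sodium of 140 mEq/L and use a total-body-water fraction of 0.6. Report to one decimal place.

1.4 L

TBW = 0.6 · 40 = 24 L
Free water deficit = TBW · (Na/140 − 1)
= 24 · (148/140 − 1)
= 24 · 0.0571
= 1.37 L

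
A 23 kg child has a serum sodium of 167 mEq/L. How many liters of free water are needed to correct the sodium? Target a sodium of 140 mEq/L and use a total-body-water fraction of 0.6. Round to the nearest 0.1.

2.7 L

TBW = 0.6 · 23 = 13.8 L
Free water deficit = TBW · (Na/140 − 1)
= 13.8 · (167/140 − 1)
= 13.8 · 0.1929
= 2.66 L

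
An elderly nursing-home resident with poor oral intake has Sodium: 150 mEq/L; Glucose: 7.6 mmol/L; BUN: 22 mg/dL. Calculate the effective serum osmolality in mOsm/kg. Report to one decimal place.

Effective osmolality excludes urea (freely permeant across cell membranes):
2·Na + glucose
= 2·150 + 7.6
= 300 + 7.6
= 307.6 mOsm/kg

307.6 mOsm/kg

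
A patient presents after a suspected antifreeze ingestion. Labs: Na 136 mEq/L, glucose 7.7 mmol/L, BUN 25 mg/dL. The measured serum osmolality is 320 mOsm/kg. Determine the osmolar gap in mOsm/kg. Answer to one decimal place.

Calculated osmolality = 2·Na + glucose + BUN/2.8
= 2·136 + 7.7 + 25/2.8
= 272 + 7.70 + 8.93
= 288.63 mOsm/kg ≈ 288.6 mOsm/kg
Osmolar gap = measured − calculated = 320 − 288.6 = 31.4 mOsm/kg

31.4 mOsm/kg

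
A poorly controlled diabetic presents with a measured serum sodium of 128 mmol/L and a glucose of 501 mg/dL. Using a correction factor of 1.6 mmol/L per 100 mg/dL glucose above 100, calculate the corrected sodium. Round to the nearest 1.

Corrected Na = measured Na + 1.6 · (glucose − 100)/100
= 128 + 1.6 · (501 − 100)/100
= 128 + 6.4
= 134.4 mmol/L

134 mmol/L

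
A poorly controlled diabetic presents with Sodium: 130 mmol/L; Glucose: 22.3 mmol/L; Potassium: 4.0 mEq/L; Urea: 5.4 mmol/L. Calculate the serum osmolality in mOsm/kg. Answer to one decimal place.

Calculated osmolality = 2·Na + glucose + urea
= 2·130 + 22.3 + 5.4
= 260 + 22.30 + 5.40
= 287.7 mOsm/kg

287.7 mOsm/kg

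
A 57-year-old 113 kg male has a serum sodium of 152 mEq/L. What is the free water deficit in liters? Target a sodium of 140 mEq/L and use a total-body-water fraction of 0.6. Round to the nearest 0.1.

5.8 L

TBW = 0.6 · 113 = 67.8 L
Free water deficit = TBW · (Na/140 − 1)
= 67.8 · (152/140 − 1)
= 67.8 · 0.0857
= 5.81 L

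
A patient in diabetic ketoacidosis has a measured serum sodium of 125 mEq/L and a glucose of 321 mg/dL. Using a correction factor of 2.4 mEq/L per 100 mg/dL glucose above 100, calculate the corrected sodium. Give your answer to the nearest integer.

130 mEq/L

Corrected Na = measured Na + 2.4 · (glucose − 100)/100
= 125 + 2.4 · (321 − 100)/100
= 125 + 5.3
= 130.3 mEq/L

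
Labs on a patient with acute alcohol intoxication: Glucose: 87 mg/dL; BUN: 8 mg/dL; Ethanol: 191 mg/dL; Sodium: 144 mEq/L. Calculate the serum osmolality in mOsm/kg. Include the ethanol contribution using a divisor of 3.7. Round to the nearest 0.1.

Calculated osmolality = 2·Na + glucose/18 + BUN/2.8 + ethanol/3.7
= 2·144 + 87/18 + 8/2.8 + 191/3.7
= 288 + 4.83 + 2.86 + 51.62
= 347.31 mOsm/kg

347.3 mOsm/kg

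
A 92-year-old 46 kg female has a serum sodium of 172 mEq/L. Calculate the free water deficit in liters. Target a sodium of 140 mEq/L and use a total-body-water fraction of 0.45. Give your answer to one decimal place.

TBW = 0.45 · 46 = 20.7 L
Free water deficit = TBW · (Na/140 − 1)
= 20.7 · (172/140 − 1)
= 20.7 · 0.2286
= 4.73 L

4.7 L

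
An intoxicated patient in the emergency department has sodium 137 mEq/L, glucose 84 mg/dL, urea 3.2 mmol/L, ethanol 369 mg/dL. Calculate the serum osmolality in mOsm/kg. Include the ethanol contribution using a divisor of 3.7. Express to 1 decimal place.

381.6 mOsm/kg

Calculated osmolality = 2·Na + glucose/18 + urea + ethanol/3.7
= 2·137 + 84/18 + 3.2 + 369/3.7
= 274 + 4.67 + 3.20 + 99.73
= 381.6 mOsm/kg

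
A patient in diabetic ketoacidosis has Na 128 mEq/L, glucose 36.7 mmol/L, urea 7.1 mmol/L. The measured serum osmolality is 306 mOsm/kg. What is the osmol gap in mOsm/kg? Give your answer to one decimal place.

Calculated osmolality = 2·Na + glucose + urea
= 2·128 + 36.7 + 7.1
= 256 + 36.70 + 7.10
= 299.8 mOsm/kg ≈ 299.8 mOsm/kg
Osmolar gap = measured − calculated = 306 − 299.8 = 6.2 mOsm/kg

6.2 mOsm/kg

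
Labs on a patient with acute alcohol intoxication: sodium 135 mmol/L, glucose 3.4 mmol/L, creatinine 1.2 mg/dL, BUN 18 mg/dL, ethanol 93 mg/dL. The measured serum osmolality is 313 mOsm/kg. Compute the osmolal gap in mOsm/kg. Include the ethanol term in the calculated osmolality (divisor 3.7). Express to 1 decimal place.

8.0 mOsm/kg

Calculated osmolality = 2·Na + glucose + BUN/2.8 + ethanol/3.7
= 2·135 + 3.4 + 18/2.8 + 93/3.7
= 270 + 3.40 + 6.43 + 25.14
= 304.97 mOsm/kg ≈ 305.0 mOsm/kg
Osmolar gap = measured − calculated = 313 − 305.0 = 8.0 mOsm/kg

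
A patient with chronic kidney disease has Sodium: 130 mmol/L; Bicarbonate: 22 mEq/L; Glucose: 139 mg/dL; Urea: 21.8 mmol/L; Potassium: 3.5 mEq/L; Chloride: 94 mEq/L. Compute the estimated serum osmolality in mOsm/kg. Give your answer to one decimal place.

289.5 mOsm/kg

Calculated osmolality = 2·Na + glucose/18 + urea
= 2·130 + 139/18 + 21.8
= 260 + 7.72 + 21.80
= 289.52 mOsm/kg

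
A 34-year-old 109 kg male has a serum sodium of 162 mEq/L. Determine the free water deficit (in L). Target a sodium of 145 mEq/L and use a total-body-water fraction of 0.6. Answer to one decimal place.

7.7 L

TBW = 0.6 · 109 = 65.4 L
Free water deficit = TBW · (Na/145 − 1)
= 65.4 · (162/145 − 1)
= 65.4 · 0.1172
= 7.66 L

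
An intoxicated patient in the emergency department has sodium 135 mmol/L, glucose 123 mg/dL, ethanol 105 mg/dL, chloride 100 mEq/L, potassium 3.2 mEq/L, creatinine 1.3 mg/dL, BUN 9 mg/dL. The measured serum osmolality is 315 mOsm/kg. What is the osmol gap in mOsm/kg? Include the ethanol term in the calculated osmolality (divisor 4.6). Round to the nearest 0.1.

12.1 mOsm/kg

Calculated osmolality = 2·Na + glucose/18 + BUN/2.8 + ethanol/4.6
= 2·135 + 123/18 + 9/2.8 + 105/4.6
= 270 + 6.83 + 3.21 + 22.83
= 302.87 mOsm/kg ≈ 302.9 mOsm/kg
Osmolar gap = measured − calculated = 315 − 302.9 = 12.1 mOsm/kg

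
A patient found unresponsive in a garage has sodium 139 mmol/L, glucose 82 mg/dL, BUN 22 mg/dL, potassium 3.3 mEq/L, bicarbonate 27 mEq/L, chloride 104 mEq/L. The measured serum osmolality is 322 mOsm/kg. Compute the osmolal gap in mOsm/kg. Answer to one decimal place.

Calculated osmolality = 2·Na + glucose/18 + BUN/2.8
= 2·139 + 82/18 + 22/2.8
= 278 + 4.56 + 7.86
= 290.42 mOsm/kg ≈ 290.4 mOsm/kg
Osmolar gap = measured − calculated = 322 − 290.4 = 31.6 mOsm/kg

31.6 mOsm/kg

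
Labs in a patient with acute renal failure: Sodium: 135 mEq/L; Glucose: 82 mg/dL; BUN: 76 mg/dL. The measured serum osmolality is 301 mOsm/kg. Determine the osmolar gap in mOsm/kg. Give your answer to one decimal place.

Calculated osmolality = 2·Na + glucose/18 + BUN/2.8
= 2·135 + 82/18 + 76/2.8
= 270 + 4.56 + 27.14
= 301.7 mOsm/kg ≈ 301.7 mOsm/kg
Osmolar gap = measured − calculated = 301 − 301.7 = -0.7 mOsm/kg

-0.7 mOsm/kg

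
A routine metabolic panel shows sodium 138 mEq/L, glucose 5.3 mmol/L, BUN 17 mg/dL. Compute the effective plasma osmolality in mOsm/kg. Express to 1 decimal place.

Effective osmolality excludes urea (freely permeant across cell membranes):
2·Na + glucose
= 2·138 + 5.3
= 276 + 5.3
= 281.3 mOsm/kg

281.3 mOsm/kg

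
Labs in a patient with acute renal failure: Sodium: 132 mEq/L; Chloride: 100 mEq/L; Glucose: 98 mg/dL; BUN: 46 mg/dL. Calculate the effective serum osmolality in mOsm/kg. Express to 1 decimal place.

Effective osmolality excludes urea (freely permeant across cell membranes):
2·Na + glucose/18
= 2·132 + 98/18
= 264 + 5.44
= 269.44 mOsm/kg

269.4 mOsm/kg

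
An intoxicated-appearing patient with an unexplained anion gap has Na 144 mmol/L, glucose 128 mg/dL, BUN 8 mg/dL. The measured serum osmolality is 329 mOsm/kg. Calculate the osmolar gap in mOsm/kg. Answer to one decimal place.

31.0 mOsm/kg

Calculated osmolality = 2·Na + glucose/18 + BUN/2.8
= 2·144 + 128/18 + 8/2.8
= 288 + 7.11 + 2.86
= 297.97 mOsm/kg ≈ 298.0 mOsm/kg
Osmolar gap = measured − calculated = 329 − 298.0 = 31.0 mOsm/kg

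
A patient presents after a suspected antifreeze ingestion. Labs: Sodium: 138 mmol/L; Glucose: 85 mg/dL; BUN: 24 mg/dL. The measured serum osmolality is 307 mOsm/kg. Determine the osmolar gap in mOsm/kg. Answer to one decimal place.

Calculated osmolality = 2·Na + glucose/18 + BUN/2.8
= 2·138 + 85/18 + 24/2.8
= 276 + 4.72 + 8.57
= 289.29 mOsm/kg ≈ 289.3 mOsm/kg
Osmolar gap = measured − calculated = 307 − 289.3 = 17.7 mOsm/kg

17.7 mOsm/kg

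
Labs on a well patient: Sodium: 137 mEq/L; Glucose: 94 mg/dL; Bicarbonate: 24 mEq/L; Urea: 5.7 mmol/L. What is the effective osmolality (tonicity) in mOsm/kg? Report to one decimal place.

279.2 mOsm/kg

Effective osmolality excludes urea (freely permeant across cell membranes):
2·Na + glucose/18
= 2·137 + 94/18
= 274 + 5.22
= 279.22 mOsm/kg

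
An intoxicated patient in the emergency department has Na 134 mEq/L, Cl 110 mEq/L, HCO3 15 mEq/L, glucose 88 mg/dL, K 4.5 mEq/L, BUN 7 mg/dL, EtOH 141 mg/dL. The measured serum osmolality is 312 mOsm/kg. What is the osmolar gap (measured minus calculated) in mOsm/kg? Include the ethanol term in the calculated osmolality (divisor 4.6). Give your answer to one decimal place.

Calculated osmolality = 2·Na + glucose/18 + BUN/2.8 + ethanol/4.6
= 2·134 + 88/18 + 7/2.8 + 141/4.6
= 268 + 4.89 + 2.50 + 30.65
= 306.04 mOsm/kg ≈ 306.0 mOsm/kg
Osmolar gap = measured − calculated = 312 − 306.0 = 6.0 mOsm/kg

6.0 mOsm/kg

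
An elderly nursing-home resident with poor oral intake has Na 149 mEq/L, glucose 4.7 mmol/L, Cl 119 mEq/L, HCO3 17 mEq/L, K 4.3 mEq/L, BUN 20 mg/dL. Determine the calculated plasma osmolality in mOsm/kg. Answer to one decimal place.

Calculated osmolality = 2·Na + glucose + BUN/2.8
= 2·149 + 4.7 + 20/2.8
= 298 + 4.70 + 7.14
= 309.84 mOsm/kg

309.8 mOsm/kg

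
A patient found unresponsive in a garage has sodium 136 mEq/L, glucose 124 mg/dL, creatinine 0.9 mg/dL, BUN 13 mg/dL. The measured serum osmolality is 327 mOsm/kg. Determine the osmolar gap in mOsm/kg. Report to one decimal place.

Calculated osmolality = 2·Na + glucose/18 + BUN/2.8
= 2·136 + 124/18 + 13/2.8
= 272 + 6.89 + 4.64
= 283.53 mOsm/kg ≈ 283.5 mOsm/kg
Osmolar gap = measured − calculated = 327 − 283.5 = 43.5 mOsm/kg

43.5 mOsm/kg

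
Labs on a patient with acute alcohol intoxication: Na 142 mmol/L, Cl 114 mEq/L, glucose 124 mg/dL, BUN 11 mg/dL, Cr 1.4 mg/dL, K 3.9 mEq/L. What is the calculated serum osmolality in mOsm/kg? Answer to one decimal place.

Calculated osmolality = 2·Na + glucose/18 + BUN/2.8
= 2·142 + 124/18 + 11/2.8
= 284 + 6.89 + 3.93
= 294.82 mOsm/kg

294.8 mOsm/kg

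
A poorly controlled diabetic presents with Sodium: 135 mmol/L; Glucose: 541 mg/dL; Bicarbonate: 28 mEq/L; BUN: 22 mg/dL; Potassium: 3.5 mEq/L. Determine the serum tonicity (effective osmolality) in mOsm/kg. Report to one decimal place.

Effective osmolality excludes urea (freely permeant across cell membranes):
2·Na + glucose/18
= 2·135 + 541/18
= 270 + 30.06
= 300.06 mOsm/kg

300.1 mOsm/kg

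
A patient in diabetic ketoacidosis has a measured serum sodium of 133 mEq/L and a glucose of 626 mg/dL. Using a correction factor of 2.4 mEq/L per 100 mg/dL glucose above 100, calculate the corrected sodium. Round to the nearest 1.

146 mEq/L

Corrected Na = measured Na + 2.4 · (glucose − 100)/100
= 133 + 2.4 · (626 − 100)/100
= 133 + 12.6
= 145.6 mEq/L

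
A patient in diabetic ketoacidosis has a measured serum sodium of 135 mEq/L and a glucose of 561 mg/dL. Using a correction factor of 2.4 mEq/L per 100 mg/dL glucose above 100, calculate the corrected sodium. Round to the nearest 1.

Corrected Na = measured Na + 2.4 · (glucose − 100)/100
= 135 + 2.4 · (561 − 100)/100
= 135 + 11.1
= 146.1 mEq/L

146 mEq/L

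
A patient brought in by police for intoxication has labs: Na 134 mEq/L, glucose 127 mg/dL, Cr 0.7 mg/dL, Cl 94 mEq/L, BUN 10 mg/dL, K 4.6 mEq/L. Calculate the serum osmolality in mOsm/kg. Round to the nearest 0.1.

Calculated osmolality = 2·Na + glucose/18 + BUN/2.8
= 2·134 + 127/18 + 10/2.8
= 268 + 7.06 + 3.57
= 278.63 mOsm/kg

278.6 mOsm/kg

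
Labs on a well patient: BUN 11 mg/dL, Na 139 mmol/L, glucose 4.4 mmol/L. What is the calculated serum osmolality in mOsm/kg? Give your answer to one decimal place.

286.3 mOsm/kg

Calculated osmolality = 2·Na + glucose + BUN/2.8
= 2·139 + 4.4 + 11/2.8
= 278 + 4.40 + 3.93
= 286.33 mOsm/kg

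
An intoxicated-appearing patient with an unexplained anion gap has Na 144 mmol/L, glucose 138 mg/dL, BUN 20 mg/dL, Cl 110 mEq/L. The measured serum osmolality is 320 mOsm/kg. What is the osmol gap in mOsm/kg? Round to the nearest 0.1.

17.2 mOsm/kg

Calculated osmolality = 2·Na + glucose/18 + BUN/2.8
= 2·144 + 138/18 + 20/2.8
= 288 + 7.67 + 7.14
= 302.81 mOsm/kg ≈ 302.8 mOsm/kg
Osmolar gap = measured − calculated = 320 − 302.8 = 17.2 mOsm/kg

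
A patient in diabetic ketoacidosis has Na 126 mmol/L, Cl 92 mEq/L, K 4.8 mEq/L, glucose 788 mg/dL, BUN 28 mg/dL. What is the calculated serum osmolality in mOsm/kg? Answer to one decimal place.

305.8 mOsm/kg

Calculated osmolality = 2·Na + glucose/18 + BUN/2.8
= 2·126 + 788/18 + 28/2.8
= 252 + 43.78 + 10
= 305.78 mOsm/kg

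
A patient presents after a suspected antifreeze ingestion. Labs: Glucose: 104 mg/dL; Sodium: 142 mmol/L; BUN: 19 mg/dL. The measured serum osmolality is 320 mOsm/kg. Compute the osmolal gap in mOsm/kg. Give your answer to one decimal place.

Calculated osmolality = 2·Na + glucose/18 + BUN/2.8
= 2·142 + 104/18 + 19/2.8
= 284 + 5.78 + 6.79
= 296.57 mOsm/kg ≈ 296.6 mOsm/kg
Osmolar gap = measured − calculated = 320 − 296.6 = 23.4 mOsm/kg

23.4 mOsm/kg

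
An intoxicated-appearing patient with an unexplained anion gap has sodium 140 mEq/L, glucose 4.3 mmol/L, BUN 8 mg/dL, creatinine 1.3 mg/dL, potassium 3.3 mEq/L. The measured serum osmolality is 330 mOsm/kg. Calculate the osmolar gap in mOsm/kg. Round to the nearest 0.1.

42.8 mOsm/kg

Calculated osmolality = 2·Na + glucose + BUN/2.8
= 2·140 + 4.3 + 8/2.8
= 280 + 4.30 + 2.86
= 287.16 mOsm/kg ≈ 287.2 mOsm/kg
Osmolar gap = measured − calculated = 330 − 287.2 = 42.8 mOsm/kg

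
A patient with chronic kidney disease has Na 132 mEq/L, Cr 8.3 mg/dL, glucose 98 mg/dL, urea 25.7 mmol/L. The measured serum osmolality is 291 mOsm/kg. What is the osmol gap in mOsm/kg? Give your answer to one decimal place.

Calculated osmolality = 2·Na + glucose/18 + urea
= 2·132 + 98/18 + 25.7
= 264 + 5.44 + 25.70
= 295.14 mOsm/kg ≈ 295.1 mOsm/kg
Osmolar gap = measured − calculated = 291 − 295.1 = -4.1 mOsm/kg

-4.1 mOsm/kg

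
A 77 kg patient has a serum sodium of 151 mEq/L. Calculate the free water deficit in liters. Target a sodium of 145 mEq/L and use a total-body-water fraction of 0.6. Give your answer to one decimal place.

TBW = 0.6 · 77 = 46.2 L
Free water deficit = TBW · (Na/145 − 1)
= 46.2 · (151/145 − 1)
= 46.2 · 0.0414
= 1.91 L

1.9 L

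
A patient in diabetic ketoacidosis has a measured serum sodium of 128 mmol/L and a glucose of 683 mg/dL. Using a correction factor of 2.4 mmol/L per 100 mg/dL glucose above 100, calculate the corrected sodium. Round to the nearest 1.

Corrected Na = measured Na + 2.4 · (glucose − 100)/100
= 128 + 2.4 · (683 − 100)/100
= 128 + 14
= 142 mmol/L

142 mmol/L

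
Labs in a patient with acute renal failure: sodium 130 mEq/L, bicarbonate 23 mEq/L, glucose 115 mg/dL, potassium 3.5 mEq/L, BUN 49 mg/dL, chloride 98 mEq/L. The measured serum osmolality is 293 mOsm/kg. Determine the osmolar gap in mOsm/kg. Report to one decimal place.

9.1 mOsm/kg

Calculated osmolality = 2·Na + glucose/18 + BUN/2.8
= 2·130 + 115/18 + 49/2.8
= 260 + 6.39 + 17.50
= 283.89 mOsm/kg ≈ 283.9 mOsm/kg
Osmolar gap = measured − calculated = 293 − 283.9 = 9.1 mOsm/kg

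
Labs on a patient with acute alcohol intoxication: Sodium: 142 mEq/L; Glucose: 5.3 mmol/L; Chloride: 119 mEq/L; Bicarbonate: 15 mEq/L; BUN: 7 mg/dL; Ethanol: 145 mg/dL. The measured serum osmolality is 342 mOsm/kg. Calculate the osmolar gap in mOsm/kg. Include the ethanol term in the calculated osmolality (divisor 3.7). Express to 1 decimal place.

Calculated osmolality = 2·Na + glucose + BUN/2.8 + ethanol/3.7
= 2·142 + 5.3 + 7/2.8 + 145/3.7
= 284 + 5.30 + 2.50 + 39.19
= 330.99 mOsm/kg ≈ 331.0 mOsm/kg
Osmolar gap = measured − calculated = 342 − 331.0 = 11.0 mOsm/kg

11.0 mOsm/kg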